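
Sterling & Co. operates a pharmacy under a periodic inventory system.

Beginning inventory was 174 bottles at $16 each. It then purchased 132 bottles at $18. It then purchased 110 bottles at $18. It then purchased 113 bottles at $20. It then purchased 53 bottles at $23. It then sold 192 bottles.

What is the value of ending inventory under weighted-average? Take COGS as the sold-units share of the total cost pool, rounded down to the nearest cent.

Ending inventory = $7,115.83

Sale 1, sell 192: 192/582 × $10,619.00 → $3,503.17
Ending inventory (cost pool remaining) = $7,115.83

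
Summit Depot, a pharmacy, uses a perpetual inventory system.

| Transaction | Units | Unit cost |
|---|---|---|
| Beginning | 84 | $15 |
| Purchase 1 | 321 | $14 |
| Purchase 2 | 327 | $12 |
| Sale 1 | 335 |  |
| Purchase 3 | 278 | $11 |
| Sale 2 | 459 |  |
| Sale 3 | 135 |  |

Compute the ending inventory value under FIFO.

Ending inventory = $891

Sale 1 (335) [FIFO — oldest first]: 84 @ $15 + 251 @ $14 = $4,774
Sale 2 (459) [FIFO — oldest first]: 70 @ $14 + 327 @ $12 + 62 @ $11 = $5,586
Sale 3 (135) [FIFO — oldest first]: 135 @ $11 = $1,485
Total COGS = $4,774 + $5,586 + $1,485 = $11,845
Ending inventory: 81 @ $11 = $891
Check: goods available $12,736 = COGS $11,845 + ending $891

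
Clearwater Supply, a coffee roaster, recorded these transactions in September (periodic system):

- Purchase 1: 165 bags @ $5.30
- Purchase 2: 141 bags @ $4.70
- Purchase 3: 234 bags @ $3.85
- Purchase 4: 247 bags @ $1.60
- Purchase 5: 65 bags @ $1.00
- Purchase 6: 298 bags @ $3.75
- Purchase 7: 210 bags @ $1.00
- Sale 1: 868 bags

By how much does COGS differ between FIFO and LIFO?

FIFO COGS: 165 @ $5.30 + 141 @ $4.70 + 234 @ $3.85 + 247 @ $1.60 + 65 @ $1.00 + 16 @ $3.75 = $2,958.30
LIFO COGS: 210 @ $1.00 + 298 @ $3.75 + 65 @ $1.00 + 247 @ $1.60 + 48 @ $3.85 = $1,972.50
Difference = |$2,958.30 − $1,972.50| = $985.80

$985.80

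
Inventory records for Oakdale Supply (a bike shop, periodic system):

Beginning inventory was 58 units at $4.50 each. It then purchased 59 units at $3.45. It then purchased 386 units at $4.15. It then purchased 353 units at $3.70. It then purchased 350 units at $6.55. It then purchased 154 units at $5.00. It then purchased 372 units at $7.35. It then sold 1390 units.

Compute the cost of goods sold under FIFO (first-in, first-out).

COGS = $6,655.55

Sale 1 (1390) [FIFO — oldest first]: 58 @ $4.50 + 59 @ $3.45 + 386 @ $4.15 + 353 @ $3.70 + 350 @ $6.55 + 154 @ $5.00 + 30 @ $7.35 = $6,655.55
Ending inventory: 342 @ $7.35 = $2,513.70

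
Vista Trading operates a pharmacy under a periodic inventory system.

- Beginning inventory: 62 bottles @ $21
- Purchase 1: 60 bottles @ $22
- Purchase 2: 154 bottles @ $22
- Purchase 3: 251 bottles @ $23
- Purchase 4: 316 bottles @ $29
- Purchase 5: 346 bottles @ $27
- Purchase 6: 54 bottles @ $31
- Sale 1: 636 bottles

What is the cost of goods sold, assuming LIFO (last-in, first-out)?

COGS = $17,860

Sale 1 (636) [LIFO — newest first]: 54 @ $31 + 346 @ $27 + 236 @ $29 = $17,860
Ending inventory: 62 @ $21 + 60 @ $22 + 154 @ $22 + 251 @ $23 + 80 @ $29 = $14,103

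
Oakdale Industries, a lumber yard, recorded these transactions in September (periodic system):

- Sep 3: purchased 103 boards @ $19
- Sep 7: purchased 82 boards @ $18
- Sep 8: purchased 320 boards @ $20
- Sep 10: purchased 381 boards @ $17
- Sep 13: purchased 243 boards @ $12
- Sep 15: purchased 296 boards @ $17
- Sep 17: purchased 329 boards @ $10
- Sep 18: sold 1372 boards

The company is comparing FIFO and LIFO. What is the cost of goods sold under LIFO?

FIFO COGS: 103 @ $19 + 82 @ $18 + 320 @ $20 + 381 @ $17 + 243 @ $12 + 243 @ $17 = $23,357
LIFO COGS: 329 @ $10 + 296 @ $17 + 243 @ $12 + 381 @ $17 + 123 @ $20 = $20,175

COGS = $20,175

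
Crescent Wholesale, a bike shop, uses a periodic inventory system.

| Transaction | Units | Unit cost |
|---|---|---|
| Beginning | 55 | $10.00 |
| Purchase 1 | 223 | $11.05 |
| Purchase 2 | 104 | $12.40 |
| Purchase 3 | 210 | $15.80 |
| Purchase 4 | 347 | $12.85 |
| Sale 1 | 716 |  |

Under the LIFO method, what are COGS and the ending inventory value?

COGS = $9,674.30; ending inventory = $2,406.40

Sale 1 (716) [LIFO — newest first]: 347 @ $12.85 + 210 @ $15.80 + 104 @ $12.40 + 55 @ $11.05 = $9,674.30
Ending inventory: 55 @ $10.00 + 168 @ $11.05 = $2,406.40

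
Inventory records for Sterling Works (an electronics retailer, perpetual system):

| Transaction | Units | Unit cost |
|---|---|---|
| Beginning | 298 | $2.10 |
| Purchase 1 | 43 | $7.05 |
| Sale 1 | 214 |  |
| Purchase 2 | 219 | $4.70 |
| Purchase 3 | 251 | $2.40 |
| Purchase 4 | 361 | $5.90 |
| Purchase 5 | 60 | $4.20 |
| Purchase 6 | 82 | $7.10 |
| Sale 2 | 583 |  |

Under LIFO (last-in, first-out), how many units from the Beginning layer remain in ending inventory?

127

Sale 1 (214) [LIFO — newest first]: 43 @ $7.05 + 171 @ $2.10 = $662.25
Sale 2 (583) [LIFO — newest first]: 82 @ $7.10 + 60 @ $4.20 + 361 @ $5.90 + 80 @ $2.40 = $3,156.10
Total COGS = $662.25 + $3,156.10 = $3,818.35
Ending inventory: 127 @ $2.10 + 219 @ $4.70 + 171 @ $2.40 = $1,706.40
Check: goods available $5,524.75 = COGS $3,818.35 + ending $1,706.40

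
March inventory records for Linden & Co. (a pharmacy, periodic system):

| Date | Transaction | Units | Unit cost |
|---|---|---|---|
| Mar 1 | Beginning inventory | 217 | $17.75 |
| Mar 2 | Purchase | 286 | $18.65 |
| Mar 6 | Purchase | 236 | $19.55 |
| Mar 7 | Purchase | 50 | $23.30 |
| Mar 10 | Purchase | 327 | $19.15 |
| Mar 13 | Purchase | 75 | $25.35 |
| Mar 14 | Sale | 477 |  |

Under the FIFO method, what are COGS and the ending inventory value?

Mar 14, 477 sold [FIFO — oldest first]: 217 @ $17.75 + 260 @ $18.65 = $8,700.75
Ending inventory: 26 @ $18.65 + 236 @ $19.55 + 50 @ $23.30 + 327 @ $19.15 + 75 @ $25.35 = $14,427.00
Check: goods available $23,127.75 = COGS $8,700.75 + ending $14,427.00

COGS = $8,700.75; ending inventory = $14,427.00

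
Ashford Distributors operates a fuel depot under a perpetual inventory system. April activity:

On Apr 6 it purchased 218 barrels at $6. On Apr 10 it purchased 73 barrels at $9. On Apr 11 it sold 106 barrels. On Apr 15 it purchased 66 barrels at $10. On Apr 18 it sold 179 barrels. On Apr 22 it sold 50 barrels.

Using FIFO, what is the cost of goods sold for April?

Apr 11, 106 sold [FIFO — oldest first]: 106 @ $6 = $636
Apr 18, 179 sold [FIFO — oldest first]: 112 @ $6 + 67 @ $9 = $1,275
Apr 22, 50 sold [FIFO — oldest first]: 6 @ $9 + 44 @ $10 = $494
Total COGS = $636 + $1,275 + $494 = $2,405
Ending inventory: 22 @ $10 = $220

COGS = $2,405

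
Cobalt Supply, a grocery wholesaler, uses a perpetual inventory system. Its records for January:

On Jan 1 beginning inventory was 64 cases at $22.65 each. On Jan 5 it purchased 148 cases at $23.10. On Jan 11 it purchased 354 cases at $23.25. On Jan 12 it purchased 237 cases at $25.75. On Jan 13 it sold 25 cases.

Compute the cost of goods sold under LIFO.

Jan 13, 25 sold [LIFO — newest first]: 25 @ $25.75 = $643.75
Ending inventory: 64 @ $22.65 + 148 @ $23.10 + 354 @ $23.25 + 212 @ $25.75 = $18,557.90

COGS = $643.75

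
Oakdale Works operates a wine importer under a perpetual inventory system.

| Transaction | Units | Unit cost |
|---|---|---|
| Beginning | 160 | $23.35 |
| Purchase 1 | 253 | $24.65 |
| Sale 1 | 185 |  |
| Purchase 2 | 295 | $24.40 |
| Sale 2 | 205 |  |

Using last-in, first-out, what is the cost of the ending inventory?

Ending inventory = $7,608.20

Sale 1 (185) [LIFO — newest first]: 185 @ $24.65 = $4,560.25
Sale 2 (205) [LIFO — newest first]: 205 @ $24.40 = $5,002.00
Total COGS = $4,560.25 + $5,002.00 = $9,562.25
Ending inventory: 160 @ $23.35 + 68 @ $24.65 + 90 @ $24.40 = $7,608.20
Check: goods available $17,170.45 = COGS $9,562.25 + ending $7,608.20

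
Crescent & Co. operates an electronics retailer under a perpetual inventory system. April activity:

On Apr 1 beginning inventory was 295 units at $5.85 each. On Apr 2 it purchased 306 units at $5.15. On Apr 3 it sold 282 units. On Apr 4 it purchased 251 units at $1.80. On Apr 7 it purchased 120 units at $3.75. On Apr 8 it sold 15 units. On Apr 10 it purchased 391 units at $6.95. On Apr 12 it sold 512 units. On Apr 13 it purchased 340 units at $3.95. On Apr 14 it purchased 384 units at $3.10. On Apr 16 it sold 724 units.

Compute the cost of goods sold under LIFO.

Apr 3, 282 sold [LIFO — newest first]: 282 @ $5.15 = $1,452.30
Apr 8, 15 sold [LIFO — newest first]: 15 @ $3.75 = $56.25
Apr 12, 512 sold [LIFO — newest first]: 391 @ $6.95 + 105 @ $3.75 + 16 @ $1.80 = $3,140.00
Apr 16, 724 sold [LIFO — newest first]: 384 @ $3.10 + 340 @ $3.95 = $2,533.40
Total COGS = $1,452.30 + $56.25 + $3,140.00 + $2,533.40 = $7,181.95
Ending inventory: 295 @ $5.85 + 24 @ $5.15 + 235 @ $1.80 = $2,272.35

COGS = $7,181.95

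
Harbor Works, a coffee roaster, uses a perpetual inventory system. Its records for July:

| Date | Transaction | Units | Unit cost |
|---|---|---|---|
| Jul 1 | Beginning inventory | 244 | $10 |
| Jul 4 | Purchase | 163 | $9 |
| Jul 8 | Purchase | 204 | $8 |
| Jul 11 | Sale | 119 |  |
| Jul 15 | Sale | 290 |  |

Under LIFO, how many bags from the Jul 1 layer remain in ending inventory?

202

Jul 11, 119 sold [LIFO — newest first]: 119 @ $8 = $952
Jul 15, 290 sold [LIFO — newest first]: 85 @ $8 + 163 @ $9 + 42 @ $10 = $2,567
Total COGS = $952 + $2,567 = $3,519
Ending inventory: 202 @ $10 = $2,020
Check: goods available $5,539 = COGS $3,519 + ending $2,020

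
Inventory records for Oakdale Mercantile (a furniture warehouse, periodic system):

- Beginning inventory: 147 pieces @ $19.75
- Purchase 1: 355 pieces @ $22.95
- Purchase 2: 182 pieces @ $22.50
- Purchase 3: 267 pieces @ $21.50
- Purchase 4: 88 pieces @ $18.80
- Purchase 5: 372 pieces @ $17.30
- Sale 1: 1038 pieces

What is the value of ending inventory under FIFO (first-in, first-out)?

Ending inventory = $6,454.40

Sale 1 (1038) [FIFO — oldest first]: 147 @ $19.75 + 355 @ $22.95 + 182 @ $22.50 + 267 @ $21.50 + 87 @ $18.80 = $22,521.60
Ending inventory: 1 @ $18.80 + 372 @ $17.30 = $6,454.40
Check: goods available $28,976.00 = COGS $22,521.60 + ending $6,454.40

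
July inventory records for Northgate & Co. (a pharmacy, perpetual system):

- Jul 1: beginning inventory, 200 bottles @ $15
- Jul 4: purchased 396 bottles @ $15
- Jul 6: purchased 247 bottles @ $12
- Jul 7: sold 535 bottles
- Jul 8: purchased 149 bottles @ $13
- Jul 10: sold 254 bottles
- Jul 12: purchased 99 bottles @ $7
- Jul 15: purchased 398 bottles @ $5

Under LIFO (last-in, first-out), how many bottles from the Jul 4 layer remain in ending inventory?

Jul 7, 535 sold [LIFO — newest first]: 247 @ $12 + 288 @ $15 = $7,284
Jul 10, 254 sold [LIFO — newest first]: 149 @ $13 + 105 @ $15 = $3,512
Total COGS = $7,284 + $3,512 = $10,796
Ending inventory: 200 @ $15 + 3 @ $15 + 99 @ $7 + 398 @ $5 = $5,728
Check: goods available $16,524 = COGS $10,796 + ending $5,728

3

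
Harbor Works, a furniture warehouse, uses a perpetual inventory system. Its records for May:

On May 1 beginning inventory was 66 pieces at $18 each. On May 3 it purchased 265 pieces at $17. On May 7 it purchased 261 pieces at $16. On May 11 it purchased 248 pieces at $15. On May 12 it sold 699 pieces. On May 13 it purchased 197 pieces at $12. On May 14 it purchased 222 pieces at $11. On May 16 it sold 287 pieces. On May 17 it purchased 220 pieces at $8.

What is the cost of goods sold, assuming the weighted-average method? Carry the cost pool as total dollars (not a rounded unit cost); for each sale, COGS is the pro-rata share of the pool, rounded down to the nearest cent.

After May 1: 66 on hand, pool $1,188.00 (≈ $18.0000 each)
After May 3: 331 on hand, pool $5,693.00 (≈ $17.1994 each)
After May 7: 592 on hand, pool $9,869.00 (≈ $16.6706 each)
After May 11: 840 on hand, pool $13,589.00 (≈ $16.1774 each)
May 12, sell 699: 699/840 × $13,589.00 → $11,307.98
After May 13: 338 on hand, pool $4,645.02 (≈ $13.7427 each)
After May 14: 560 on hand, pool $7,087.02 (≈ $12.6554 each)
May 16, sell 287: 287/560 × $7,087.02 → $3,632.09
After May 17: 493 on hand, pool $5,214.93 (≈ $10.5780 each)
Total COGS = $11,307.98 + $3,632.09 = $14,940.07
Ending inventory (cost pool remaining) = $5,214.93

COGS = $14,940.07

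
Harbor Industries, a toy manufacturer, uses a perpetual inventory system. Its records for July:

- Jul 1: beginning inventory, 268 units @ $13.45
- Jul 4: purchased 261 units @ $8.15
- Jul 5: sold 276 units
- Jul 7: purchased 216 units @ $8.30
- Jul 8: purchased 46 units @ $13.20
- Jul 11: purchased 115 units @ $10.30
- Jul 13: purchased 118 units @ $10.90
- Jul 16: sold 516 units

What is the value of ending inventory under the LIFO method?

Jul 5, 276 sold [LIFO — newest first]: 261 @ $8.15 + 15 @ $13.45 = $2,328.90
Jul 16, 516 sold [LIFO — newest first]: 118 @ $10.90 + 115 @ $10.30 + 46 @ $13.20 + 216 @ $8.30 + 21 @ $13.45 = $5,153.15
Total COGS = $2,328.90 + $5,153.15 = $7,482.05
Ending inventory: 232 @ $13.45 = $3,120.40

Ending inventory = $3,120.40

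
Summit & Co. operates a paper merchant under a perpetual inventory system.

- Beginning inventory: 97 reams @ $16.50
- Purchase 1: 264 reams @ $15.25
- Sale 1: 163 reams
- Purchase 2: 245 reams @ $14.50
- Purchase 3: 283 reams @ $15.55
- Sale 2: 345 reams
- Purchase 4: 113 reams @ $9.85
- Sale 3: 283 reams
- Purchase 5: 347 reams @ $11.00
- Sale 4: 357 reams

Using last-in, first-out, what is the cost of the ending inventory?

Sale 1 (163) [LIFO — newest first]: 163 @ $15.25 = $2,485.75
Sale 2 (345) [LIFO — newest first]: 283 @ $15.55 + 62 @ $14.50 = $5,299.65
Sale 3 (283) [LIFO — newest first]: 113 @ $9.85 + 170 @ $14.50 = $3,578.05
Sale 4 (357) [LIFO — newest first]: 347 @ $11.00 + 10 @ $14.50 = $3,962.00
Total COGS = $2,485.75 + $5,299.65 + $3,578.05 + $3,962.00 = $15,325.45
Ending inventory: 97 @ $16.50 + 101 @ $15.25 + 3 @ $14.50 = $3,184.25
Check: goods available $18,509.70 = COGS $15,325.45 + ending $3,184.25

Ending inventory = $3,184.25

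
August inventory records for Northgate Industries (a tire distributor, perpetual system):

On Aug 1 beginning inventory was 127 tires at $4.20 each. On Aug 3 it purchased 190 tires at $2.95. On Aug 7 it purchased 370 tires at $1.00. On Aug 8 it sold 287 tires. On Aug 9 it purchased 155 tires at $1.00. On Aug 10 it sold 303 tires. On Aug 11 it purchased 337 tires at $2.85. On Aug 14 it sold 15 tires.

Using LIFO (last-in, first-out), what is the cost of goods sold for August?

COGS = $759.50

Aug 8, 287 sold [LIFO — newest first]: 287 @ $1.00 = $287.00
Aug 10, 303 sold [LIFO — newest first]: 155 @ $1.00 + 83 @ $1.00 + 65 @ $2.95 = $429.75
Aug 14, 15 sold [LIFO — newest first]: 15 @ $2.85 = $42.75
Total COGS = $287.00 + $429.75 + $42.75 = $759.50
Ending inventory: 127 @ $4.20 + 125 @ $2.95 + 322 @ $2.85 = $1,819.85
Check: goods available $2,579.35 = COGS $759.50 + ending $1,819.85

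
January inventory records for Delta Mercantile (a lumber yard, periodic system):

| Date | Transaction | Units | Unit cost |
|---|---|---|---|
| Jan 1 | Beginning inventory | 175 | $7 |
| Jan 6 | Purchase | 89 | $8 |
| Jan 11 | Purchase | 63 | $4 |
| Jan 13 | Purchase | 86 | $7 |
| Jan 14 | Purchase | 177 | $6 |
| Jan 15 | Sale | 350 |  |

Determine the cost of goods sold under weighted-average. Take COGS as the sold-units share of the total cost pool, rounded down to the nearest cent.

Jan 15, sell 350: 350/590 × $3,853.00 → $2,285.67
Ending inventory (cost pool remaining) = $1,567.33

COGS = $2,285.67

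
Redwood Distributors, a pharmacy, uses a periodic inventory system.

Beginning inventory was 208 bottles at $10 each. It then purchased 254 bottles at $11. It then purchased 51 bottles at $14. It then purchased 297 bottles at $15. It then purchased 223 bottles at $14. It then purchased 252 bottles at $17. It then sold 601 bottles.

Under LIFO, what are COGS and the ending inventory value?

COGS = $9,296; ending inventory = $8,153

Sale 1 (601) [LIFO — newest first]: 252 @ $17 + 223 @ $14 + 126 @ $15 = $9,296
Ending inventory: 208 @ $10 + 254 @ $11 + 51 @ $14 + 171 @ $15 = $8,153
Check: goods available $17,449 = COGS $9,296 + ending $8,153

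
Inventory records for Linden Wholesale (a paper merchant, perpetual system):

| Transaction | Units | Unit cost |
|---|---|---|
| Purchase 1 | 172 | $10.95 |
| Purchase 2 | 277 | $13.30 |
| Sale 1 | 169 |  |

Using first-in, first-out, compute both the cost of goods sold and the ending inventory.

COGS = $1,850.55; ending inventory = $3,716.95

Sale 1 (169) [FIFO — oldest first]: 169 @ $10.95 = $1,850.55
Ending inventory: 3 @ $10.95 + 277 @ $13.30 = $3,716.95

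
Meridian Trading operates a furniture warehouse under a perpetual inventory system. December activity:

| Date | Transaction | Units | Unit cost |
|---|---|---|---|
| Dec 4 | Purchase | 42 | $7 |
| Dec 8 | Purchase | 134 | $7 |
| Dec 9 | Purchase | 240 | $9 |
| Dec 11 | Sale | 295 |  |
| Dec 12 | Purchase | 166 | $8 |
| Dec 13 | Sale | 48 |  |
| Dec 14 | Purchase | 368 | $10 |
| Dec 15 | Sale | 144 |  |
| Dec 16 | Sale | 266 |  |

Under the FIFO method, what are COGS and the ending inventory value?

COGS = $6,430; ending inventory = $1,970

Dec 11, 295 sold [FIFO — oldest first]: 42 @ $7 + 134 @ $7 + 119 @ $9 = $2,303
Dec 13, 48 sold [FIFO — oldest first]: 48 @ $9 = $432
Dec 15, 144 sold [FIFO — oldest first]: 73 @ $9 + 71 @ $8 = $1,225
Dec 16, 266 sold [FIFO — oldest first]: 95 @ $8 + 171 @ $10 = $2,470
Total COGS = $2,303 + $432 + $1,225 + $2,470 = $6,430
Ending inventory: 197 @ $10 = $1,970
Check: goods available $8,400 = COGS $6,430 + ending $1,970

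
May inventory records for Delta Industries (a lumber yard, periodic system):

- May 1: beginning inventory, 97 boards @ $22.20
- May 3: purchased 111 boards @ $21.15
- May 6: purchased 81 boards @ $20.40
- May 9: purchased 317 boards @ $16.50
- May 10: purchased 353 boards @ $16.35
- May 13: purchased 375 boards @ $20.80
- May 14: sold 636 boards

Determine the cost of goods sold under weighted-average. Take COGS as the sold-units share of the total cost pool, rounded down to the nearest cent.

COGS = $11,897.82

May 14, sell 636: 636/1334 × $24,955.50 → $11,897.82
Ending inventory (cost pool remaining) = $13,057.68
Check: goods available $24,955.50 = COGS $11,897.82 + ending $13,057.68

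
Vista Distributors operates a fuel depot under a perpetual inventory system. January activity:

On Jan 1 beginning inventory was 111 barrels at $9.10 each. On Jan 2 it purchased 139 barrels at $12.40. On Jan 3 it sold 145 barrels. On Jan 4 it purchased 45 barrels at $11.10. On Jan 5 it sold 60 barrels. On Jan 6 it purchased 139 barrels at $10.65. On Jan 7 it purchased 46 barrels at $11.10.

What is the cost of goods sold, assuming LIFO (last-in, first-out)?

COGS = $2,414.20

Jan 3, 145 sold [LIFO — newest first]: 139 @ $12.40 + 6 @ $9.10 = $1,778.20
Jan 5, 60 sold [LIFO — newest first]: 45 @ $11.10 + 15 @ $9.10 = $636.00
Total COGS = $1,778.20 + $636.00 = $2,414.20
Ending inventory: 90 @ $9.10 + 139 @ $10.65 + 46 @ $11.10 = $2,809.95
Check: goods available $5,224.15 = COGS $2,414.20 + ending $2,809.95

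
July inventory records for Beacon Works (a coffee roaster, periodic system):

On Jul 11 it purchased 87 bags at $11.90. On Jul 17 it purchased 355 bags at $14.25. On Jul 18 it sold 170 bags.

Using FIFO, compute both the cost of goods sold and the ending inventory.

COGS = $2,218.05; ending inventory = $3,876.00

Jul 18, 170 sold [FIFO — oldest first]: 87 @ $11.90 + 83 @ $14.25 = $2,218.05
Ending inventory: 272 @ $14.25 = $3,876.00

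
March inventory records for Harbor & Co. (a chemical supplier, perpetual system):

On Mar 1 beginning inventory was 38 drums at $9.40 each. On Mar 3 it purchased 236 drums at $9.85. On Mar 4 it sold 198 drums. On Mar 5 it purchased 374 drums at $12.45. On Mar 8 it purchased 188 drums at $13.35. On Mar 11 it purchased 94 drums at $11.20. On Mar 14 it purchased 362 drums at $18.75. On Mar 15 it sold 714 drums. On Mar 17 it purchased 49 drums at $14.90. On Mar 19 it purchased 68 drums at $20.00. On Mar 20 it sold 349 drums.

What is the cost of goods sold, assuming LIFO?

COGS = $18,150.40

Mar 4, 198 sold [LIFO — newest first]: 198 @ $9.85 = $1,950.30
Mar 15, 714 sold [LIFO — newest first]: 362 @ $18.75 + 94 @ $11.20 + 188 @ $13.35 + 70 @ $12.45 = $11,221.60
Mar 20, 349 sold [LIFO — newest first]: 68 @ $20.00 + 49 @ $14.90 + 232 @ $12.45 = $4,978.50
Total COGS = $1,950.30 + $11,221.60 + $4,978.50 = $18,150.40
Ending inventory: 38 @ $9.40 + 38 @ $9.85 + 72 @ $12.45 = $1,627.90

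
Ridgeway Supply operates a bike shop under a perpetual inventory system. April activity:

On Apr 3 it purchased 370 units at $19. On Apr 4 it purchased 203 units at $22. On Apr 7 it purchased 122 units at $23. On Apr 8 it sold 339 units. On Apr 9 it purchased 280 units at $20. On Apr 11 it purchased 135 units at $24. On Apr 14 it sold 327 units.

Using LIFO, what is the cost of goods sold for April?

Apr 8, 339 sold [LIFO — newest first]: 122 @ $23 + 203 @ $22 + 14 @ $19 = $7,538
Apr 14, 327 sold [LIFO — newest first]: 135 @ $24 + 192 @ $20 = $7,080
Total COGS = $7,538 + $7,080 = $14,618
Ending inventory: 356 @ $19 + 88 @ $20 = $8,524

COGS = $14,618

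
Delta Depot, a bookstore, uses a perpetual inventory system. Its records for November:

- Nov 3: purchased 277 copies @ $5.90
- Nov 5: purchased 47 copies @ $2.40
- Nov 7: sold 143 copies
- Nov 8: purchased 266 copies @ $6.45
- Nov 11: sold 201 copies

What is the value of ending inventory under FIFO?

Ending inventory = $1,586.70

Nov 7, 143 sold [FIFO — oldest first]: 143 @ $5.90 = $843.70
Nov 11, 201 sold [FIFO — oldest first]: 134 @ $5.90 + 47 @ $2.40 + 20 @ $6.45 = $1,032.40
Total COGS = $843.70 + $1,032.40 = $1,876.10
Ending inventory: 246 @ $6.45 = $1,586.70
Check: goods available $3,462.80 = COGS $1,876.10 + ending $1,586.70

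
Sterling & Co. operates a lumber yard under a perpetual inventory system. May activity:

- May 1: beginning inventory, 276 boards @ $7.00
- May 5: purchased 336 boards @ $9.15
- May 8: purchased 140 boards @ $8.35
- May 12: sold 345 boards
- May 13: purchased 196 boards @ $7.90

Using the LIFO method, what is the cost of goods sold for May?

May 12, 345 sold [LIFO — newest first]: 140 @ $8.35 + 205 @ $9.15 = $3,044.75
Ending inventory: 276 @ $7.00 + 131 @ $9.15 + 196 @ $7.90 = $4,679.05
Check: goods available $7,723.80 = COGS $3,044.75 + ending $4,679.05

COGS = $3,044.75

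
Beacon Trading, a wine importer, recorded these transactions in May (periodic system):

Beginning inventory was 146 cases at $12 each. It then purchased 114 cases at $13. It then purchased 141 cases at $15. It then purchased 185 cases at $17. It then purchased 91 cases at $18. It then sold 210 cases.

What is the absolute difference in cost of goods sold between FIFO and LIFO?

$1,077

FIFO COGS: 146 @ $12 + 64 @ $13 = $2,584
LIFO COGS: 91 @ $18 + 119 @ $17 = $3,661
Difference = |$2,584 − $3,661| = $1,077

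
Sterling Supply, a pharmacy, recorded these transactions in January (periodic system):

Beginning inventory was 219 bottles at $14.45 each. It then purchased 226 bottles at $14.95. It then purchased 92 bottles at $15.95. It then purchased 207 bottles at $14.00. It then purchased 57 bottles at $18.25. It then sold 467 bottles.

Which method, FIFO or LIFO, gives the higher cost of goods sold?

FIFO COGS: 219 @ $14.45 + 226 @ $14.95 + 22 @ $15.95 = $6,894.15
LIFO COGS: 57 @ $18.25 + 207 @ $14.00 + 92 @ $15.95 + 111 @ $14.95 = $7,065.10

LIFO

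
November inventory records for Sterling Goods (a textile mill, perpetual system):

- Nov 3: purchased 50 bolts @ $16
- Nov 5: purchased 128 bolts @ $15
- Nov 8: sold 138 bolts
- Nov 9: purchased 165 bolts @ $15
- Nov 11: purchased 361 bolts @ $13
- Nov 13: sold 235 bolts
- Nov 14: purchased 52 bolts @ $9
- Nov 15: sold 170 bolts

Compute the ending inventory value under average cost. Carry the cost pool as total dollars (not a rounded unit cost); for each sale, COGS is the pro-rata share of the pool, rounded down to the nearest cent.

After Nov 3: 50 on hand, pool $800.00 (≈ $16.0000 each)
After Nov 5: 178 on hand, pool $2,720.00 (≈ $15.2809 each)
Nov 8, sell 138: 138/178 × $2,720.00 → $2,108.76
After Nov 9: 205 on hand, pool $3,086.24 (≈ $15.0548 each)
After Nov 11: 566 on hand, pool $7,779.24 (≈ $13.7442 each)
Nov 13, sell 235: 235/566 × $7,779.24 → $3,229.89
After Nov 14: 383 on hand, pool $5,017.35 (≈ $13.1001 each)
Nov 15, sell 170: 170/383 × $5,017.35 → $2,227.02
Total COGS = $2,108.76 + $3,229.89 + $2,227.02 = $7,565.67
Ending inventory (cost pool remaining) = $2,790.33

Ending inventory = $2,790.33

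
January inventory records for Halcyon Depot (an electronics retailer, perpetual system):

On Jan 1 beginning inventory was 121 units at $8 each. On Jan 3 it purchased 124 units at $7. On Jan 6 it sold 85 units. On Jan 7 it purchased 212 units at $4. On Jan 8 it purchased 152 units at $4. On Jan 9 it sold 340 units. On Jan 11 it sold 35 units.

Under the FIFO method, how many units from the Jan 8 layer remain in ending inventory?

Jan 6, 85 sold [FIFO — oldest first]: 85 @ $8 = $680
Jan 9, 340 sold [FIFO — oldest first]: 36 @ $8 + 124 @ $7 + 180 @ $4 = $1,876
Jan 11, 35 sold [FIFO — oldest first]: 32 @ $4 + 3 @ $4 = $140
Total COGS = $680 + $1,876 + $140 = $2,696
Ending inventory: 149 @ $4 = $596

149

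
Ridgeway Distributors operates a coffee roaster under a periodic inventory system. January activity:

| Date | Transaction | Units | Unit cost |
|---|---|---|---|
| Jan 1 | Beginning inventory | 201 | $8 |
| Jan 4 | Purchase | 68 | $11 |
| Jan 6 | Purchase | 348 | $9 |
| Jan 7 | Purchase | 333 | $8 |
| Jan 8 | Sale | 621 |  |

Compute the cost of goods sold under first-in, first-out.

Jan 8, 621 sold [FIFO — oldest first]: 201 @ $8 + 68 @ $11 + 348 @ $9 + 4 @ $8 = $5,520
Ending inventory: 329 @ $8 = $2,632

COGS = $5,520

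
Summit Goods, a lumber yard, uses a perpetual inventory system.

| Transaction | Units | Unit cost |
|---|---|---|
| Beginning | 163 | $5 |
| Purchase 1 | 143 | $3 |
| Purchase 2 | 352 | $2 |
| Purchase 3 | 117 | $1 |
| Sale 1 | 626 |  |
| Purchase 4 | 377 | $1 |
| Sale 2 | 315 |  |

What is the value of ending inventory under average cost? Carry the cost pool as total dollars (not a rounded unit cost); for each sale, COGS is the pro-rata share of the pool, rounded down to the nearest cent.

After Beginning: 163 on hand, pool $815.00 (≈ $5.0000 each)
After Purchase 1: 306 on hand, pool $1,244.00 (≈ $4.0654 each)
After Purchase 2: 658 on hand, pool $1,948.00 (≈ $2.9605 each)
After Purchase 3: 775 on hand, pool $2,065.00 (≈ $2.6645 each)
Sale 1, sell 626: 626/775 × $2,065.00 → $1,667.98
After Purchase 4: 526 on hand, pool $774.02 (≈ $1.4715 each)
Sale 2, sell 315: 315/526 × $774.02 → $463.52
Total COGS = $1,667.98 + $463.52 = $2,131.50
Ending inventory (cost pool remaining) = $310.50
Check: goods available $2,442.00 = COGS $2,131.50 + ending $310.50

Ending inventory = $310.50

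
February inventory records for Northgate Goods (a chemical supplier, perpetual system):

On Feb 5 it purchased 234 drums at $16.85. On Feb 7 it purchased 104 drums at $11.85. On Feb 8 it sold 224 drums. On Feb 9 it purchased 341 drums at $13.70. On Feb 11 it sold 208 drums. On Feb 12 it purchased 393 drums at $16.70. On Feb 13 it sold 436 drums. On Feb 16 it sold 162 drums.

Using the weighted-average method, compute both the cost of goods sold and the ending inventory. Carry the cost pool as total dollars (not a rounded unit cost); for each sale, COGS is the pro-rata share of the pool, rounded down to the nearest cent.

After Feb 5: 234 on hand, pool $3,942.90 (≈ $16.8500 each)
After Feb 7: 338 on hand, pool $5,175.30 (≈ $15.3115 each)
Feb 8, sell 224: 224/338 × $5,175.30 → $3,429.78
After Feb 9: 455 on hand, pool $6,417.22 (≈ $14.1038 each)
Feb 11, sell 208: 208/455 × $6,417.22 → $2,933.58
After Feb 12: 640 on hand, pool $10,046.74 (≈ $15.6980 each)
Feb 13, sell 436: 436/640 × $10,046.74 → $6,844.34
Feb 16, sell 162: 162/204 × $3,202.40 → $2,543.08
Total COGS = $3,429.78 + $2,933.58 + $6,844.34 + $2,543.08 = $15,750.78
Ending inventory (cost pool remaining) = $659.32
Check: goods available $16,410.10 = COGS $15,750.78 + ending $659.32

COGS = $15,750.78; ending inventory = $659.32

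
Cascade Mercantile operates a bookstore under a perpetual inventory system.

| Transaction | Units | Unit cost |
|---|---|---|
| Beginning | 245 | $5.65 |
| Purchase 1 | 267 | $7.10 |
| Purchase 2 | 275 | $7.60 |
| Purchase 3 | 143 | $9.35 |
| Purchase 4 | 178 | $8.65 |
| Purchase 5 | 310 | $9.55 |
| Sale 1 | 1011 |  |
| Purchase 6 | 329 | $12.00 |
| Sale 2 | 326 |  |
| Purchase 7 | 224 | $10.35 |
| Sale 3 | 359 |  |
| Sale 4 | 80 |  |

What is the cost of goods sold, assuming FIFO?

Sale 1 (1011) [FIFO — oldest first]: 245 @ $5.65 + 267 @ $7.10 + 275 @ $7.60 + 143 @ $9.35 + 81 @ $8.65 = $7,407.65
Sale 2 (326) [FIFO — oldest first]: 97 @ $8.65 + 229 @ $9.55 = $3,026.00
Sale 3 (359) [FIFO — oldest first]: 81 @ $9.55 + 278 @ $12.00 = $4,109.55
Sale 4 (80) [FIFO — oldest first]: 51 @ $12.00 + 29 @ $10.35 = $912.15
Total COGS = $7,407.65 + $3,026.00 + $4,109.55 + $912.15 = $15,455.35
Ending inventory: 195 @ $10.35 = $2,018.25

COGS = $15,455.35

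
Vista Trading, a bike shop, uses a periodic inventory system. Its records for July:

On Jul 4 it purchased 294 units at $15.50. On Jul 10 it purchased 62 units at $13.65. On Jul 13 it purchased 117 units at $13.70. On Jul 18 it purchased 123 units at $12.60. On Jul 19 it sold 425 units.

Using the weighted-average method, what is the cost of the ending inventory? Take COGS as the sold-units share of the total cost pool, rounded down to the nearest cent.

Jul 19, sell 425: 425/596 × $8,556.00 → $6,101.17
Ending inventory (cost pool remaining) = $2,454.83

Ending inventory = $2,454.83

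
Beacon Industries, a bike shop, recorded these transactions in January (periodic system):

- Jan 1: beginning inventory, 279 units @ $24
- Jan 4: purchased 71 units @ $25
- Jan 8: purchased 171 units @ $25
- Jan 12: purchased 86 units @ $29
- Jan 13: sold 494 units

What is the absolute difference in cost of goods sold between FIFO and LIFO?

$457

FIFO COGS: 279 @ $24 + 71 @ $25 + 144 @ $25 = $12,071
LIFO COGS: 86 @ $29 + 171 @ $25 + 71 @ $25 + 166 @ $24 = $12,528
Difference = |$12,071 − $12,528| = $457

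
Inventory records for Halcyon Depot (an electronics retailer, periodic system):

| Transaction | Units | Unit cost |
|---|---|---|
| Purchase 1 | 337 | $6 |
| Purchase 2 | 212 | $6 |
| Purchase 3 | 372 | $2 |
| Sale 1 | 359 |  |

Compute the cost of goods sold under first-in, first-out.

COGS = $2,154

Sale 1 (359) [FIFO — oldest first]: 337 @ $6 + 22 @ $6 = $2,154
Ending inventory: 190 @ $6 + 372 @ $2 = $1,884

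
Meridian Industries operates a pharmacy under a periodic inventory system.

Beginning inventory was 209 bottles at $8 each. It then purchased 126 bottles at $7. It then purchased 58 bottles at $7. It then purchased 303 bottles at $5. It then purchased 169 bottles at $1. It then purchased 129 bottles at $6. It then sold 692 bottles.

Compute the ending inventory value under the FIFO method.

Ending inventory = $963

Sale 1 (692) [FIFO — oldest first]: 209 @ $8 + 126 @ $7 + 58 @ $7 + 299 @ $5 = $4,455
Ending inventory: 4 @ $5 + 169 @ $1 + 129 @ $6 = $963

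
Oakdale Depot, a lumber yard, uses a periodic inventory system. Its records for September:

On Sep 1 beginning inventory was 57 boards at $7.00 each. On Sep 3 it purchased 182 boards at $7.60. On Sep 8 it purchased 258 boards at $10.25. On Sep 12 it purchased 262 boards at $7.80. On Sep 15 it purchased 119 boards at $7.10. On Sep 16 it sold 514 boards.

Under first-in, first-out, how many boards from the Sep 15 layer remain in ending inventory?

119

Sep 16, 514 sold [FIFO — oldest first]: 57 @ $7.00 + 182 @ $7.60 + 258 @ $10.25 + 17 @ $7.80 = $4,559.30
Ending inventory: 245 @ $7.80 + 119 @ $7.10 = $2,755.90
Check: goods available $7,315.20 = COGS $4,559.30 + ending $2,755.90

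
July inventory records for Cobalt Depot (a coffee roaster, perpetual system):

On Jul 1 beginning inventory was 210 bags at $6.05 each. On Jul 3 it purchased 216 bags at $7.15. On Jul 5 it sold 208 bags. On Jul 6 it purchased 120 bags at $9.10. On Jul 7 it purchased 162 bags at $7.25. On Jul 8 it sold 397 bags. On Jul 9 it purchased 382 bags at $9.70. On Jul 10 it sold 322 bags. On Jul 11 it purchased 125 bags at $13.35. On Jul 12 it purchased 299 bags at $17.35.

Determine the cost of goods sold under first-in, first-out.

COGS = $7,205.70

Jul 5, 208 sold [FIFO — oldest first]: 208 @ $6.05 = $1,258.40
Jul 8, 397 sold [FIFO — oldest first]: 2 @ $6.05 + 216 @ $7.15 + 120 @ $9.10 + 59 @ $7.25 = $3,076.25
Jul 10, 322 sold [FIFO — oldest first]: 103 @ $7.25 + 219 @ $9.70 = $2,871.05
Total COGS = $1,258.40 + $3,076.25 + $2,871.05 = $7,205.70
Ending inventory: 163 @ $9.70 + 125 @ $13.35 + 299 @ $17.35 = $8,437.50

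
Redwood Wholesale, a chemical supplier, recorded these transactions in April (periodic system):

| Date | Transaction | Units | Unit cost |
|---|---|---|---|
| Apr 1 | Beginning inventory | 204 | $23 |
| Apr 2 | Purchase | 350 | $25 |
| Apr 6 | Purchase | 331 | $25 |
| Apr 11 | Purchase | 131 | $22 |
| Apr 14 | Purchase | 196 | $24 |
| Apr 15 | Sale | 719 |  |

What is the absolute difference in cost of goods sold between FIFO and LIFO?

$181

FIFO COGS: 204 @ $23 + 350 @ $25 + 165 @ $25 = $17,567
LIFO COGS: 196 @ $24 + 131 @ $22 + 331 @ $25 + 61 @ $25 = $17,386
Difference = |$17,567 − $17,386| = $181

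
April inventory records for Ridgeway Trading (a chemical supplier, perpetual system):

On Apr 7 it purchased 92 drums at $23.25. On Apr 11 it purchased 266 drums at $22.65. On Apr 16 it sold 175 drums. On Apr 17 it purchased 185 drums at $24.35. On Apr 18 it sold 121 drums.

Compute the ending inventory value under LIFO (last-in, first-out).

Ending inventory = $5,758.55

Apr 16, 175 sold [LIFO — newest first]: 175 @ $22.65 = $3,963.75
Apr 18, 121 sold [LIFO — newest first]: 121 @ $24.35 = $2,946.35
Total COGS = $3,963.75 + $2,946.35 = $6,910.10
Ending inventory: 92 @ $23.25 + 91 @ $22.65 + 64 @ $24.35 = $5,758.55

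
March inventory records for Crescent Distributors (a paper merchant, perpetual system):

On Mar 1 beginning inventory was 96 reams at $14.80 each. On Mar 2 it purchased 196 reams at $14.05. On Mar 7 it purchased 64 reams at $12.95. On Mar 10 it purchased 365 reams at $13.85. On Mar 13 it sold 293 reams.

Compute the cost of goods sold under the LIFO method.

Mar 13, 293 sold [LIFO — newest first]: 293 @ $13.85 = $4,058.05
Ending inventory: 96 @ $14.80 + 196 @ $14.05 + 64 @ $12.95 + 72 @ $13.85 = $6,000.60
Check: goods available $10,058.65 = COGS $4,058.05 + ending $6,000.60

COGS = $4,058.05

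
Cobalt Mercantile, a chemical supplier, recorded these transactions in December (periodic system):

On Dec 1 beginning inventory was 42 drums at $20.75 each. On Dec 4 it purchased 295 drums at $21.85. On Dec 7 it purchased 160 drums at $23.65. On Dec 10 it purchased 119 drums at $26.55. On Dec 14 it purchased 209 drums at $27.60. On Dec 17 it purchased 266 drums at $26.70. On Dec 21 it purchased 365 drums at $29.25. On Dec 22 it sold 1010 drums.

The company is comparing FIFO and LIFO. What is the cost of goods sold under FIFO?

COGS = $24,968.60

FIFO COGS: 42 @ $20.75 + 295 @ $21.85 + 160 @ $23.65 + 119 @ $26.55 + 209 @ $27.60 + 185 @ $26.70 = $24,968.60
LIFO COGS: 365 @ $29.25 + 266 @ $26.70 + 209 @ $27.60 + 119 @ $26.55 + 51 @ $23.65 = $27,912.45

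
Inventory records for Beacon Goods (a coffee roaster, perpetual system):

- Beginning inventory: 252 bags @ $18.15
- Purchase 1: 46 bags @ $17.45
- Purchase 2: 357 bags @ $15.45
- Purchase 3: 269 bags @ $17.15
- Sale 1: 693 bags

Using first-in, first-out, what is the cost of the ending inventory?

Sale 1 (693) [FIFO — oldest first]: 252 @ $18.15 + 46 @ $17.45 + 357 @ $15.45 + 38 @ $17.15 = $11,543.85
Ending inventory: 231 @ $17.15 = $3,961.65

Ending inventory = $3,961.65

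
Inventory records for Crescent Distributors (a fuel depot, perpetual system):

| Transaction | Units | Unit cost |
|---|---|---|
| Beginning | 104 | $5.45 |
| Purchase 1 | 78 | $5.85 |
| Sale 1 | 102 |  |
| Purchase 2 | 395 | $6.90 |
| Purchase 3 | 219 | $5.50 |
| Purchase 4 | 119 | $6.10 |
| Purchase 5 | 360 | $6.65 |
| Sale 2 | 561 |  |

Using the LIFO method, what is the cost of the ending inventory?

Sale 1 (102) [LIFO — newest first]: 78 @ $5.85 + 24 @ $5.45 = $587.10
Sale 2 (561) [LIFO — newest first]: 360 @ $6.65 + 119 @ $6.10 + 82 @ $5.50 = $3,570.90
Total COGS = $587.10 + $3,570.90 = $4,158.00
Ending inventory: 80 @ $5.45 + 395 @ $6.90 + 137 @ $5.50 = $3,915.00

Ending inventory = $3,915.00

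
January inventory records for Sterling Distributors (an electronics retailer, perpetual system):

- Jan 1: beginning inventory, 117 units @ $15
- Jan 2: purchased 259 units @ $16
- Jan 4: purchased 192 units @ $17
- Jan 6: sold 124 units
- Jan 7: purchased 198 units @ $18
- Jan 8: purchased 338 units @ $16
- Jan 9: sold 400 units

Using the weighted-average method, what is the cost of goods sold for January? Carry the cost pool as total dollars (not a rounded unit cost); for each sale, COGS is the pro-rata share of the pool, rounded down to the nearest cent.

After Jan 1: 117 on hand, pool $1,755.00 (≈ $15.0000 each)
After Jan 2: 376 on hand, pool $5,899.00 (≈ $15.6888 each)
After Jan 4: 568 on hand, pool $9,163.00 (≈ $16.1320 each)
Jan 6, sell 124: 124/568 × $9,163.00 → $2,000.37
After Jan 7: 642 on hand, pool $10,726.63 (≈ $16.7081 each)
After Jan 8: 980 on hand, pool $16,134.63 (≈ $16.4639 each)
Jan 9, sell 400: 400/980 × $16,134.63 → $6,585.56
Total COGS = $2,000.37 + $6,585.56 = $8,585.93
Ending inventory (cost pool remaining) = $9,549.07
Check: goods available $18,135.00 = COGS $8,585.93 + ending $9,549.07

COGS = $8,585.93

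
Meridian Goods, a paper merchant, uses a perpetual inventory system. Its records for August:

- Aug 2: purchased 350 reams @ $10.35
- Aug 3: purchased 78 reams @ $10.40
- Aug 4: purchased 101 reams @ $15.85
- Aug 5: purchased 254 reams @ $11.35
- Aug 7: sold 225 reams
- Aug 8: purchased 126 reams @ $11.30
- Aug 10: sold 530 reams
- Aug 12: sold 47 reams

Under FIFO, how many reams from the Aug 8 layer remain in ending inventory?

107

Aug 7, 225 sold [FIFO — oldest first]: 225 @ $10.35 = $2,328.75
Aug 10, 530 sold [FIFO — oldest first]: 125 @ $10.35 + 78 @ $10.40 + 101 @ $15.85 + 226 @ $11.35 = $6,270.90
Aug 12, 47 sold [FIFO — oldest first]: 28 @ $11.35 + 19 @ $11.30 = $532.50
Total COGS = $2,328.75 + $6,270.90 + $532.50 = $9,132.15
Ending inventory: 107 @ $11.30 = $1,209.10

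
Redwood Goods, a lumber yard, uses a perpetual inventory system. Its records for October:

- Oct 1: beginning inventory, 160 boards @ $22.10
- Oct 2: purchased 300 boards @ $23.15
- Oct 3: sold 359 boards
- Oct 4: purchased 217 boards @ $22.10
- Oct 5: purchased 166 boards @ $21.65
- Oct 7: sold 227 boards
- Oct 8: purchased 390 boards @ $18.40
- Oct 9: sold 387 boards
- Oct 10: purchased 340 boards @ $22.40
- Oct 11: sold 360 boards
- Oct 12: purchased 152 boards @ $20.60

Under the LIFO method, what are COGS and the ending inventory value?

Oct 3, 359 sold [LIFO — newest first]: 300 @ $23.15 + 59 @ $22.10 = $8,248.90
Oct 7, 227 sold [LIFO — newest first]: 166 @ $21.65 + 61 @ $22.10 = $4,942.00
Oct 9, 387 sold [LIFO — newest first]: 387 @ $18.40 = $7,120.80
Oct 11, 360 sold [LIFO — newest first]: 340 @ $22.40 + 3 @ $18.40 + 17 @ $22.10 = $8,046.90
Total COGS = $8,248.90 + $4,942.00 + $7,120.80 + $8,046.90 = $28,358.60
Ending inventory: 101 @ $22.10 + 139 @ $22.10 + 152 @ $20.60 = $8,435.20

COGS = $28,358.60; ending inventory = $8,435.20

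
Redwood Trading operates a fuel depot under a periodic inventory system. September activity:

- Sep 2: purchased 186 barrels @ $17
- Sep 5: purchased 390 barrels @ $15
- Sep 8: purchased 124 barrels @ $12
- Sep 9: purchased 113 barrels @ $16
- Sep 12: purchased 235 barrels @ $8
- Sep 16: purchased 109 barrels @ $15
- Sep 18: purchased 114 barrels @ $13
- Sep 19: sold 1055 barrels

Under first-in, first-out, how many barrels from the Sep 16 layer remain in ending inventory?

Sep 19, 1055 sold [FIFO — oldest first]: 186 @ $17 + 390 @ $15 + 124 @ $12 + 113 @ $16 + 235 @ $8 + 7 @ $15 = $14,293
Ending inventory: 102 @ $15 + 114 @ $13 = $3,012

102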